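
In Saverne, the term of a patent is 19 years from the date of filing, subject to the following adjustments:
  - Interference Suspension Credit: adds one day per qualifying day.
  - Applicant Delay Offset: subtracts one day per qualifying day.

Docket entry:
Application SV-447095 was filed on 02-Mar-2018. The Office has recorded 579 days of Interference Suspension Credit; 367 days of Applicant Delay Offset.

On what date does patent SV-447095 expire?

Base term: filing date + 19 years → 2 March 2037.
Interference Suspension Credit: +579 days → 2 October 2038.
Applicant Delay Offset: −367 days → 30 September 2037.

September 30, 2037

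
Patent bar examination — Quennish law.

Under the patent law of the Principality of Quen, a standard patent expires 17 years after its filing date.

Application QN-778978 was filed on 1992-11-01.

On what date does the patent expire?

2009-11-01

Filing date + 17 years → 1 November 2009.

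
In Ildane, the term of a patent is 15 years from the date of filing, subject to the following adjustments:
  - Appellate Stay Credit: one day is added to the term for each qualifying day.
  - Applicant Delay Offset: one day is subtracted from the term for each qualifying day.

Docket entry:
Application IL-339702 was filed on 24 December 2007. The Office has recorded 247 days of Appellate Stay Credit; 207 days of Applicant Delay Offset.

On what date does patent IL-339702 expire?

Base term: filing date + 15 years → 24 December 2022.
Appellate Stay Credit: +247 days → 28 August 2023.
Applicant Delay Offset: −207 days → 2 February 2023.

February 2, 2023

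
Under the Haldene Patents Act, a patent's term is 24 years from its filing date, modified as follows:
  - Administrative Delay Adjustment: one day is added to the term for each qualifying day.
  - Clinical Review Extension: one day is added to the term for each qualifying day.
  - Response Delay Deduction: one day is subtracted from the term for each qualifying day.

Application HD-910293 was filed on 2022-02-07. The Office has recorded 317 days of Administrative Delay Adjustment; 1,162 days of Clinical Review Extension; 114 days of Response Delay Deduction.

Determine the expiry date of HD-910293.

November 3, 2049

Base term: filing date + 24 years → 7 February 2046.
Administrative Delay Adjustment: +317 days → 21 December 2046.
Clinical Review Extension: +1162 days → 25 February 2050.
Response Delay Deduction: −114 days → 3 November 2049.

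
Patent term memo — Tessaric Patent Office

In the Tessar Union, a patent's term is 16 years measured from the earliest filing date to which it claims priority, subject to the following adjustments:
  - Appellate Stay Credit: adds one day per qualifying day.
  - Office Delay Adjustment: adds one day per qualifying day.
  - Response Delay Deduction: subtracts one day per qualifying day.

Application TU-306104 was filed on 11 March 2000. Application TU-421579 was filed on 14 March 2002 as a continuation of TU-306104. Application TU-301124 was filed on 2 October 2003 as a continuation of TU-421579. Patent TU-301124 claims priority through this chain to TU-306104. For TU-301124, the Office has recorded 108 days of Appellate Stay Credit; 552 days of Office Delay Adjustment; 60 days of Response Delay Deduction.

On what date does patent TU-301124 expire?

Earliest priority filing: 11 March 2000.
Base term: 11 March 2000 + 16 years → 11 March 2016.
Appellate Stay Credit: +108 days → 27 June 2016.
Office Delay Adjustment: +552 days → 31 December 2017.
Response Delay Deduction: −60 days → 1 November 2017.

2017-11-01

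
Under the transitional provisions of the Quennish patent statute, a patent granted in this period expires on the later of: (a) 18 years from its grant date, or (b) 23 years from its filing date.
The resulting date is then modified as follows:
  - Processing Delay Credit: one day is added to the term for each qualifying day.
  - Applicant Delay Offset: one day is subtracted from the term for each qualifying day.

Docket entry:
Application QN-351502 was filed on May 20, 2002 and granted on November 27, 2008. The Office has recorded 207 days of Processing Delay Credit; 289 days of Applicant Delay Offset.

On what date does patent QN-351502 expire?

2026-09-06

(a) grant + 18 years → 27 November 2026.
(b) filing + 23 years → 20 May 2025.
Later of the two: 27 November 2026.
Processing Delay Credit: +207 days → 22 June 2027.
Applicant Delay Offset: −289 days → 6 September 2026.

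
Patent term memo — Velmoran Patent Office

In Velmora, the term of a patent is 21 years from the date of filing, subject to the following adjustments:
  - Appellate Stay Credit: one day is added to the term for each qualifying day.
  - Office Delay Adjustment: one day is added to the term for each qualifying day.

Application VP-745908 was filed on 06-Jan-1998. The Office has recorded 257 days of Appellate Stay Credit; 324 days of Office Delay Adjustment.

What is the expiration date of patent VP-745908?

Base term: filing date + 21 years → 6 January 2019.
Appellate Stay Credit: +257 days → 20 September 2019.
Office Delay Adjustment: +324 days → 9 August 2020.

2020-08-09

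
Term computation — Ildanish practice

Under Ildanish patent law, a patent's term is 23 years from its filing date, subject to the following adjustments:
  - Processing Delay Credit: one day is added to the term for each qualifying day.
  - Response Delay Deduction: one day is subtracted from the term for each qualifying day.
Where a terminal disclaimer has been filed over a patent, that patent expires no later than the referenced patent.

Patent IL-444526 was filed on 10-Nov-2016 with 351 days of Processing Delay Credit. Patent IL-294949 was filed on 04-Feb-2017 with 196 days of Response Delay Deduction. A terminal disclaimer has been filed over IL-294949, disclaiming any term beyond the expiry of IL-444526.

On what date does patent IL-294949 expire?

Natural term of IL-294949:
  Base: filing + 23 years → 4 February 2040.
  Response Delay Deduction: −196 days → 23 July 2039.
Expiry of referenced patent IL-444526:
  Base: filing + 23 years → 10 November 2039.
  Processing Delay Credit: +351 days → 26 October 2040.
Terminal disclaimer: IL-294949 expires on the earlier of 23 July 2039 and 26 October 2040.

July 23, 2039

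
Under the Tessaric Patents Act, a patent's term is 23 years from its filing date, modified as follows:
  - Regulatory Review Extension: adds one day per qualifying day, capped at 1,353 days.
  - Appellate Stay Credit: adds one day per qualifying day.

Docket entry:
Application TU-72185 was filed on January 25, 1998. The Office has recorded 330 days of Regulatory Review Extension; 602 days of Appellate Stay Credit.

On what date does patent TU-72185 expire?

Base term: filing date + 23 years → 25 January 2021.
Regulatory Review Extension: 330 days (within the 1353-day cap) → +330 days → 21 December 2021.
Appellate Stay Credit: +602 days → 15 August 2023.

2023-08-15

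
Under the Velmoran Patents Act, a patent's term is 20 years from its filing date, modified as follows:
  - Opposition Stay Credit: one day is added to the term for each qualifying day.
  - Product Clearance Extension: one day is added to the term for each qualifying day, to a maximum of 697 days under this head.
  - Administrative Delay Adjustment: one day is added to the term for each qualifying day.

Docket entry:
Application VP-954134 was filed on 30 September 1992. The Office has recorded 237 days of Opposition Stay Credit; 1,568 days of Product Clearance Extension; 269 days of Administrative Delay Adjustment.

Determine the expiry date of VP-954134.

January 16, 2016

Base term: filing date + 20 years → 30 September 2012.
Opposition Stay Credit: +237 days → 25 May 2013.
Product Clearance Extension: 1568 days claimed exceeds the 697-day cap, so +697 days → 22 April 2015.
Administrative Delay Adjustment: +269 days → 16 January 2016.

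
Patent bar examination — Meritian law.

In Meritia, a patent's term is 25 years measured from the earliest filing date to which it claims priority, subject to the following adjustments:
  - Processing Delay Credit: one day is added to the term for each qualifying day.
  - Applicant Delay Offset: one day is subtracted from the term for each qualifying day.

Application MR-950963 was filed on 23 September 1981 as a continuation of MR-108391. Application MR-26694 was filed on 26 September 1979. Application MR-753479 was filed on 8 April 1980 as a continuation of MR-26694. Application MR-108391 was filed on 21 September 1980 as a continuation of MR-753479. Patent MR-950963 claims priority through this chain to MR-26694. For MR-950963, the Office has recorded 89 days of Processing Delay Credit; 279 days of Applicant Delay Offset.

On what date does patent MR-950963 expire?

2004-03-20

Earliest priority filing: 26 September 1979.
Base term: 26 September 1979 + 25 years → 26 September 2004.
Processing Delay Credit: +89 days → 24 December 2004.
Applicant Delay Offset: −279 days → 20 March 2004.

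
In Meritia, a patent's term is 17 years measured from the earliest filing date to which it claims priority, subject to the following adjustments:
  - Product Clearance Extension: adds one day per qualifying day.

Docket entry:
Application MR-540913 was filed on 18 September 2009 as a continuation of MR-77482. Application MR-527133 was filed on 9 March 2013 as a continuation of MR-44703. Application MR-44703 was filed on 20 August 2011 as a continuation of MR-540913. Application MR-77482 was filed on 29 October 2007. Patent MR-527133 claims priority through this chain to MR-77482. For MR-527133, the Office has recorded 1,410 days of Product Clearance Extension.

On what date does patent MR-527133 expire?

2028-09-08

Earliest priority filing: 29 October 2007.
Base term: 29 October 2007 + 17 years → 29 October 2024.
Product Clearance Extension: +1410 days → 8 September 2028.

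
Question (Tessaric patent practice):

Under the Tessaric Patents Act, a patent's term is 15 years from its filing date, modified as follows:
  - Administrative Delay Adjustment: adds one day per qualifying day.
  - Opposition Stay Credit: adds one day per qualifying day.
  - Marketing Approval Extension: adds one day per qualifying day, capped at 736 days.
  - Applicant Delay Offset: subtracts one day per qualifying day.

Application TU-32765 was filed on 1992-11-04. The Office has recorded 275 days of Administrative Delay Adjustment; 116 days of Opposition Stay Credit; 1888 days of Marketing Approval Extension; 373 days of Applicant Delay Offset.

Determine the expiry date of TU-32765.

Base term: filing date + 15 years → 4 November 2007.
Administrative Delay Adjustment: +275 days → 5 August 2008.
Opposition Stay Credit: +116 days → 29 November 2008.
Marketing Approval Extension: 1888 days claimed exceeds the 736-day cap, so +736 days → 5 December 2010.
Applicant Delay Offset: −373 days → 27 November 2009.

November 27, 2009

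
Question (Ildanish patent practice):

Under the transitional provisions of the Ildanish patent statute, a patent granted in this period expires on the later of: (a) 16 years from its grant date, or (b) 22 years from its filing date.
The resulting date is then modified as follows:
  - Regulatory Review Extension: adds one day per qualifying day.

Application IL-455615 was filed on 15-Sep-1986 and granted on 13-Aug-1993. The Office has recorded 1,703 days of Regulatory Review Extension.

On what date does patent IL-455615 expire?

April 12, 2014

(a) grant + 16 years → 13 August 2009.
(b) filing + 22 years → 15 September 2008.
Later of the two: 13 August 2009.
Regulatory Review Extension: +1703 days → 12 April 2014.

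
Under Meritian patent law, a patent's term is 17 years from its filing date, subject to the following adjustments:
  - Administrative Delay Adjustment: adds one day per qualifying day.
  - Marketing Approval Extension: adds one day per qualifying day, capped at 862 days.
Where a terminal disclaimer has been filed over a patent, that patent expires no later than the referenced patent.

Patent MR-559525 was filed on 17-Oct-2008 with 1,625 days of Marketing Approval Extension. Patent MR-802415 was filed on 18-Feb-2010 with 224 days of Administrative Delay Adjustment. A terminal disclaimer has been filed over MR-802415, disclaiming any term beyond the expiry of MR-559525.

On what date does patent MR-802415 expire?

September 30, 2027

Natural term of MR-802415:
  Base: filing + 17 years → 18 February 2027.
  Administrative Delay Adjustment: +224 days → 30 September 2027.
Expiry of referenced patent MR-559525:
  Base: filing + 17 years → 17 October 2025.
  Marketing Approval Extension: 1625 days claimed exceeds the 862-day cap, so +862 days → 26 February 2028.
Terminal disclaimer: MR-802415 expires on the earlier of 30 September 2027 and 26 February 2028.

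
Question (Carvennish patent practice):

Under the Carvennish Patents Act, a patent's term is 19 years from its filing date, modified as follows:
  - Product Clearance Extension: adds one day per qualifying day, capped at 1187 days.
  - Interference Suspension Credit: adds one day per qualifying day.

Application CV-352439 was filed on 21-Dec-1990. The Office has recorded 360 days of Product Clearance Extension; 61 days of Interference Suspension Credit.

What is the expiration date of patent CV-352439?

2011-02-15

Base term: filing date + 19 years → 21 December 2009.
Product Clearance Extension: 360 days (within the 1187-day cap) → +360 days → 16 December 2010.
Interference Suspension Credit: +61 days → 15 February 2011.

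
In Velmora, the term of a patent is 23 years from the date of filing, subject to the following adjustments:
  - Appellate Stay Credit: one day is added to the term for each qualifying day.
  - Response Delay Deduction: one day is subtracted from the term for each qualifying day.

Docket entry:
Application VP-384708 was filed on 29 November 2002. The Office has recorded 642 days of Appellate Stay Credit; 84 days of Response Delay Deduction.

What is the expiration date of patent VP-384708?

Base term: filing date + 23 years → 29 November 2025.
Appellate Stay Credit: +642 days → 2 September 2027.
Response Delay Deduction: −84 days → 10 June 2027.

June 10, 2027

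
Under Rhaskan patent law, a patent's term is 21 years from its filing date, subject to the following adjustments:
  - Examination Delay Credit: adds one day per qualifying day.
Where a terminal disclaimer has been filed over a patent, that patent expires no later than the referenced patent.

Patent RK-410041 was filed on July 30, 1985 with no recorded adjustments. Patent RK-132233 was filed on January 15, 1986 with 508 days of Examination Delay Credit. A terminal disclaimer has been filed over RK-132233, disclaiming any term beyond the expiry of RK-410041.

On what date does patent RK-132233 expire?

2006-07-30

Natural term of RK-132233:
  Base: filing + 21 years → 15 January 2007.
  Examination Delay Credit: +508 days → 6 June 2008.
Expiry of referenced patent RK-410041:
  Base: filing + 21 years → 30 July 2006.
Terminal disclaimer: RK-132233 expires on the earlier of 6 June 2008 and 30 July 2006.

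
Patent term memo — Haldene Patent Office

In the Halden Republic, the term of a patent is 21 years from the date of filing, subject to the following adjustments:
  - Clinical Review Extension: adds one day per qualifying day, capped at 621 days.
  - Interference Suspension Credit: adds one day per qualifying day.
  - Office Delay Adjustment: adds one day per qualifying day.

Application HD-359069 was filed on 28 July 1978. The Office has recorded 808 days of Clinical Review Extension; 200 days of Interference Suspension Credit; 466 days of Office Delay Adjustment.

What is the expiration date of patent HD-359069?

2003-02-04

Base term: filing date + 21 years → 28 July 1999.
Clinical Review Extension: 808 days claimed exceeds the 621-day cap, so +621 days → 9 April 2001.
Interference Suspension Credit: +200 days → 26 October 2001.
Office Delay Adjustment: +466 days → 4 February 2003.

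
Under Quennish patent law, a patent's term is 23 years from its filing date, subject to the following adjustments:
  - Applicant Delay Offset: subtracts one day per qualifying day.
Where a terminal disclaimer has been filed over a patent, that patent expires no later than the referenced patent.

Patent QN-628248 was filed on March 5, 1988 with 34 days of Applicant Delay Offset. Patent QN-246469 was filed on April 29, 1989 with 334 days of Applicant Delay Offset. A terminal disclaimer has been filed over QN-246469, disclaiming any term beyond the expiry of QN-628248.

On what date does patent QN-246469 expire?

January 30, 2011

Natural term of QN-246469:
  Base: filing + 23 years → 29 April 2012.
  Applicant Delay Offset: −334 days → 31 May 2011.
Expiry of referenced patent QN-628248:
  Base: filing + 23 years → 5 March 2011.
  Applicant Delay Offset: −34 days → 30 January 2011.
Terminal disclaimer: QN-246469 expires on the earlier of 31 May 2011 and 30 January 2011.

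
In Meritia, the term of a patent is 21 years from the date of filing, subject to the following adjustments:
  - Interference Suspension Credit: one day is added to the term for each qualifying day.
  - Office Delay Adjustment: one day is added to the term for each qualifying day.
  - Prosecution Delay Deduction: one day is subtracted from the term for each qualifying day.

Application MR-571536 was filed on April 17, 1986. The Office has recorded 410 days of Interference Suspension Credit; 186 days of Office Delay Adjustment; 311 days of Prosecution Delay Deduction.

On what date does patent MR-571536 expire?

2008-01-27

Base term: filing date + 21 years → 17 April 2007.
Interference Suspension Credit: +410 days → 31 May 2008.
Office Delay Adjustment: +186 days → 3 December 2008.
Prosecution Delay Deduction: −311 days → 27 January 2008.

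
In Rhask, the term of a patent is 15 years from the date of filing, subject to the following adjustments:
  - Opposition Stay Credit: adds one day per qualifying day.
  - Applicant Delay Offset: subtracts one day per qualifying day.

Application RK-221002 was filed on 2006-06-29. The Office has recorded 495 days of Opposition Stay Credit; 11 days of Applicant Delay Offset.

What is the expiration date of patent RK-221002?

October 26, 2022

Base term: filing date + 15 years → 29 June 2021.
Opposition Stay Credit: +495 days → 6 November 2022.
Applicant Delay Offset: −11 days → 26 October 2022.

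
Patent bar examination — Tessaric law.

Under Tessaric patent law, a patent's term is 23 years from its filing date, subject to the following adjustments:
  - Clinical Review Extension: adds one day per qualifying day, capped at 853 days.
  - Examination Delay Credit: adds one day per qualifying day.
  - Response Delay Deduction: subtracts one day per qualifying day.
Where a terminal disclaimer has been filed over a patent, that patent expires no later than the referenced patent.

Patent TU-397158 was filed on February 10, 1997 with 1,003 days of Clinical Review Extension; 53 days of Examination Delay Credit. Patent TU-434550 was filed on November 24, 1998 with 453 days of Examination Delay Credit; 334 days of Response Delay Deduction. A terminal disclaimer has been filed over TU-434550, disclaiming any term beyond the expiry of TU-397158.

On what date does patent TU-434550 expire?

Natural term of TU-434550:
  Base: filing + 23 years → 24 November 2021.
  Examination Delay Credit: +453 days → 20 February 2023.
  Response Delay Deduction: −334 days → 23 March 2022.
Expiry of referenced patent TU-397158:
  Base: filing + 23 years → 10 February 2020.
  Clinical Review Extension: 1003 days claimed exceeds the 853-day cap, so +853 days → 12 June 2022.
  Examination Delay Credit: +53 days → 4 August 2022.
Terminal disclaimer: TU-434550 expires on the earlier of 23 March 2022 and 4 August 2022.

2022-03-23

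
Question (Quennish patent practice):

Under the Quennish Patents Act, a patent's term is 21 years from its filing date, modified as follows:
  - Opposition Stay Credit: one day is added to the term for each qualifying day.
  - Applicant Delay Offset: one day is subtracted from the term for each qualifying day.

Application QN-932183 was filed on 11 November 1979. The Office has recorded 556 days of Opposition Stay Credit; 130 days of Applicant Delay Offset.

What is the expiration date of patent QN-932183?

2002-01-11

Base term: filing date + 21 years → 11 November 2000.
Opposition Stay Credit: +556 days → 21 May 2002.
Applicant Delay Offset: −130 days → 11 January 2002.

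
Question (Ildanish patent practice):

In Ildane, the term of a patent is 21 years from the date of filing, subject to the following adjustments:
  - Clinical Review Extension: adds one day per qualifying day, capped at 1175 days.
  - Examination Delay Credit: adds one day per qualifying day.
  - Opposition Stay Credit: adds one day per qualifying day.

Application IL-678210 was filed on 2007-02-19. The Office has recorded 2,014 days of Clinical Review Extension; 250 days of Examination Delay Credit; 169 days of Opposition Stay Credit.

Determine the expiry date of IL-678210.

2032-07-01

Base term: filing date + 21 years → 19 February 2028.
Clinical Review Extension: 2014 days claimed exceeds the 1175-day cap, so +1175 days → 9 May 2031.
Examination Delay Credit: +250 days → 14 January 2032.
Opposition Stay Credit: +169 days → 1 July 2032.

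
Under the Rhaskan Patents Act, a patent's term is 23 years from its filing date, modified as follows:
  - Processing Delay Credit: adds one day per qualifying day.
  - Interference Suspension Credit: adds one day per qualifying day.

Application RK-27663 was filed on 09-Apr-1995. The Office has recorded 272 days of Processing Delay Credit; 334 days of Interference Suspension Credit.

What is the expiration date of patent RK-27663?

2019-12-06

Base term: filing date + 23 years → 9 April 2018.
Processing Delay Credit: +272 days → 6 January 2019.
Interference Suspension Credit: +334 days → 6 December 2019.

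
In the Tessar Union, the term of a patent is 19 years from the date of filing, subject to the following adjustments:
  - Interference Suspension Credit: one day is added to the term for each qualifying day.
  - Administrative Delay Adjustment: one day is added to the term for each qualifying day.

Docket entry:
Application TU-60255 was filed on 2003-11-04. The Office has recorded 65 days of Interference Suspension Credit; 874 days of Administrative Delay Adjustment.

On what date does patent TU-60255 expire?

2025-05-31

Base term: filing date + 19 years → 4 November 2022.
Interference Suspension Credit: +65 days → 8 January 2023.
Administrative Delay Adjustment: +874 days → 31 May 2025.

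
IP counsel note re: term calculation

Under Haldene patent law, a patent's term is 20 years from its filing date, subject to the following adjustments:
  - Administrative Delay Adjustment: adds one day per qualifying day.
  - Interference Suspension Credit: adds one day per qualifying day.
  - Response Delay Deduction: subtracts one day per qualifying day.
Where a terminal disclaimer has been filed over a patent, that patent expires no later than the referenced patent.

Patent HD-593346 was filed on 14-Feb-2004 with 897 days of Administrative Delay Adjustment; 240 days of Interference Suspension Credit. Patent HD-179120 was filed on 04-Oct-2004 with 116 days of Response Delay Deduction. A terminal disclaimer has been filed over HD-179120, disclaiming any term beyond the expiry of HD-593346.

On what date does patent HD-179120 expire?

Natural term of HD-179120:
  Base: filing + 20 years → 4 October 2024.
  Response Delay Deduction: −116 days → 10 June 2024.
Expiry of referenced patent HD-593346:
  Base: filing + 20 years → 14 February 2024.
  Administrative Delay Adjustment: +897 days → 30 July 2026.
  Interference Suspension Credit: +240 days → 27 March 2027.
Terminal disclaimer: HD-179120 expires on the earlier of 10 June 2024 and 27 March 2027.

2024-06-10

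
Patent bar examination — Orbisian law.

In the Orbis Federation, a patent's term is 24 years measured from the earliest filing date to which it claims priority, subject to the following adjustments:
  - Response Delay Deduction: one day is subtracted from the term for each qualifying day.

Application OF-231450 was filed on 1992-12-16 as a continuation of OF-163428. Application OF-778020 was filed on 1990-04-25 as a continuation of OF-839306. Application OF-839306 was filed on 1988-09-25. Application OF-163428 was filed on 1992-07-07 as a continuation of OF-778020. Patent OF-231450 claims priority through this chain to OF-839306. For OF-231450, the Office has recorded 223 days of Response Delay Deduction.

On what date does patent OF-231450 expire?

February 15, 2012

Earliest priority filing: 25 September 1988.
Base term: 25 September 1988 + 24 years → 25 September 2012.
Response Delay Deduction: −223 days → 15 February 2012.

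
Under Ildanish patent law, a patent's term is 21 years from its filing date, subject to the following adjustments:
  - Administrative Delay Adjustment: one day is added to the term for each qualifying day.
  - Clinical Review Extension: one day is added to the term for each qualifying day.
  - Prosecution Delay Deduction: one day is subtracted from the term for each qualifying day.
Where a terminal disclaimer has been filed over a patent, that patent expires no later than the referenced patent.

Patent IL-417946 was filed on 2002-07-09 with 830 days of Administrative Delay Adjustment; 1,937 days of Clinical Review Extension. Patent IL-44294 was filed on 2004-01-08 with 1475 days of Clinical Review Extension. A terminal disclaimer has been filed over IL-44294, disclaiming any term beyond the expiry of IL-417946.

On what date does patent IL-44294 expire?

Natural term of IL-44294:
  Base: filing + 21 years → 8 January 2025.
  Clinical Review Extension: +1475 days → 22 January 2029.
Expiry of referenced patent IL-417946:
  Base: filing + 21 years → 9 July 2023.
  Administrative Delay Adjustment: +830 days → 16 October 2025.
  Clinical Review Extension: +1937 days → 4 February 2031.
Terminal disclaimer: IL-44294 expires on the earlier of 22 January 2029 and 4 February 2031.

January 22, 2029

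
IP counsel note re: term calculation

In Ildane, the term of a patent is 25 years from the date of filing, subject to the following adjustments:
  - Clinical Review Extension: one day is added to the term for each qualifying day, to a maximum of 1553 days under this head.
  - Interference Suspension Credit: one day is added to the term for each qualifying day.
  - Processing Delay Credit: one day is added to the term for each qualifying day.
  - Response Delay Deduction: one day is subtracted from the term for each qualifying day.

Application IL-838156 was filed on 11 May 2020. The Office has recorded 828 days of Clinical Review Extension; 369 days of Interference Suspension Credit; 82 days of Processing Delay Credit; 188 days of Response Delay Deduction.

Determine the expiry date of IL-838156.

May 6, 2048

Base term: filing date + 25 years → 11 May 2045.
Clinical Review Extension: 828 days (within the 1553-day cap) → +828 days → 17 August 2047.
Interference Suspension Credit: +369 days → 20 August 2048.
Processing Delay Credit: +82 days → 10 November 2048.
Response Delay Deduction: −188 days → 6 May 2048.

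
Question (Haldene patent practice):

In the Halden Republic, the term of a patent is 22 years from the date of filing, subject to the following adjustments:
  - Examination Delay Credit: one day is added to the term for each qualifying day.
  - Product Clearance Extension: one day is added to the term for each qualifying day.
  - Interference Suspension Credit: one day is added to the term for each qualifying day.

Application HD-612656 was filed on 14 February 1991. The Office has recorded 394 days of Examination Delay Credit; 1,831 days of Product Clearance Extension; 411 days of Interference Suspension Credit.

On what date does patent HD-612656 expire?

Base term: filing date + 22 years → 14 February 2013.
Examination Delay Credit: +394 days → 15 March 2014.
Product Clearance Extension: +1831 days → 20 March 2019.
Interference Suspension Credit: +411 days → 4 May 2020.

2020-05-04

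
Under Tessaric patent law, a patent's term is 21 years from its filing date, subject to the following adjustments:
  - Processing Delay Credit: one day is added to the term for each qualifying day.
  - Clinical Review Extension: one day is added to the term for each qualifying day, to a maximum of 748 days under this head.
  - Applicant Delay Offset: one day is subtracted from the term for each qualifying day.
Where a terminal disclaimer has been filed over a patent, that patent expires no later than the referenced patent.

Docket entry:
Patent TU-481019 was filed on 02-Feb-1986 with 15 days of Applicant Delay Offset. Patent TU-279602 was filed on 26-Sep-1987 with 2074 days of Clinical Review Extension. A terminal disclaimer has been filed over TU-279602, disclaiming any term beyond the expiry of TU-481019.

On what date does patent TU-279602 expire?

Natural term of TU-279602:
  Base: filing + 21 years → 26 September 2008.
  Clinical Review Extension: 2074 days claimed exceeds the 748-day cap, so +748 days → 14 October 2010.
Expiry of referenced patent TU-481019:
  Base: filing + 21 years → 2 February 2007.
  Applicant Delay Offset: −15 days → 18 January 2007.
Terminal disclaimer: TU-279602 expires on the earlier of 14 October 2010 and 18 January 2007.

January 18, 2007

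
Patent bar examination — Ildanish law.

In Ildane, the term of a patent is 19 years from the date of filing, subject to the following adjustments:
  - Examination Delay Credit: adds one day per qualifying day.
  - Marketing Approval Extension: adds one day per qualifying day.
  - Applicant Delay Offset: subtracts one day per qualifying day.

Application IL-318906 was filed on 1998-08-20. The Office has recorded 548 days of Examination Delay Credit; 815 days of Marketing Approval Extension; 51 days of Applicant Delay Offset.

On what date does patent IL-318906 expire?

2021-03-24

Base term: filing date + 19 years → 20 August 2017.
Examination Delay Credit: +548 days → 19 February 2019.
Marketing Approval Extension: +815 days → 14 May 2021.
Applicant Delay Offset: −51 days → 24 March 2021.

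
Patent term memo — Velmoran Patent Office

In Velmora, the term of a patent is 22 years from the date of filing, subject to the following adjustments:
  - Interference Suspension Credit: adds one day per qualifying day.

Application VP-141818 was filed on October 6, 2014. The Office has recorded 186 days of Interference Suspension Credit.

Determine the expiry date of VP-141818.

April 10, 2037

Base term: filing date + 22 years → 6 October 2036.
Interference Suspension Credit: +186 days → 10 April 2037.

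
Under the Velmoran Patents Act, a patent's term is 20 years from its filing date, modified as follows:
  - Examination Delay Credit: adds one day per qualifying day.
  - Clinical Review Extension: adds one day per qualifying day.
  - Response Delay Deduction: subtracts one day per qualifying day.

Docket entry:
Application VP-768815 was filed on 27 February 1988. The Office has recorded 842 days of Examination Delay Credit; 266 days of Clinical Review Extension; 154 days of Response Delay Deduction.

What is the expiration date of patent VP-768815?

Base term: filing date + 20 years → 27 February 2008.
Examination Delay Credit: +842 days → 18 June 2010.
Clinical Review Extension: +266 days → 11 March 2011.
Response Delay Deduction: −154 days → 8 October 2010.

2010-10-08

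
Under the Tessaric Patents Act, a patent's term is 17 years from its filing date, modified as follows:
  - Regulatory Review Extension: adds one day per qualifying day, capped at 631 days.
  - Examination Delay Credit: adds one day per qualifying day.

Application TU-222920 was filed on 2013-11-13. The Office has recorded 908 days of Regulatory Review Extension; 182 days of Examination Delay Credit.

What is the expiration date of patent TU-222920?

2033-02-03

Base term: filing date + 17 years → 13 November 2030.
Regulatory Review Extension: 908 days claimed exceeds the 631-day cap, so +631 days → 5 August 2032.
Examination Delay Credit: +182 days → 3 February 2033.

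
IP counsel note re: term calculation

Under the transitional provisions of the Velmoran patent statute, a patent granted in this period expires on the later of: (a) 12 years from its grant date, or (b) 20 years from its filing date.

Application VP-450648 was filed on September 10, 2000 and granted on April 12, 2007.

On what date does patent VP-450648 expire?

(a) grant + 12 years → 12 April 2019.
(b) filing + 20 years → 10 September 2020.
Later of the two: 10 September 2020.

2020-09-10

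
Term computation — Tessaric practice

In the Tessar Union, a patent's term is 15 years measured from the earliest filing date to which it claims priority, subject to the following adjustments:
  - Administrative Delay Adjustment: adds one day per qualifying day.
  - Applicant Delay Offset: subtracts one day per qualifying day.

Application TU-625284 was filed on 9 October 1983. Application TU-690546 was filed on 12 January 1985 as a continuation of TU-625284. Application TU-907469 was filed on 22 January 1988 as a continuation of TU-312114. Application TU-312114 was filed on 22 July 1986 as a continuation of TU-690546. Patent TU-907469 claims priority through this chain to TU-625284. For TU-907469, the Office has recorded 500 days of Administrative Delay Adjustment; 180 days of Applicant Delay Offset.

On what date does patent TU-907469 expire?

Earliest priority filing: 9 October 1983.
Base term: 9 October 1983 + 15 years → 9 October 1998.
Administrative Delay Adjustment: +500 days → 21 February 2000.
Applicant Delay Offset: −180 days → 25 August 1999.

August 25, 1999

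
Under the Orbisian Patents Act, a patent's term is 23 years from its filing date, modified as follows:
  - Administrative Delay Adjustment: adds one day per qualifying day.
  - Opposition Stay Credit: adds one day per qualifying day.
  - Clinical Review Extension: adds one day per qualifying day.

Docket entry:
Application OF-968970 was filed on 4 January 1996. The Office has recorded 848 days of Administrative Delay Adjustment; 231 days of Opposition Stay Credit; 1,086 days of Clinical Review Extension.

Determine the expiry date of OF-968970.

Base term: filing date + 23 years → 4 January 2019.
Administrative Delay Adjustment: +848 days → 1 May 2021.
Opposition Stay Credit: +231 days → 18 December 2021.
Clinical Review Extension: +1086 days → 8 December 2024.

2024-12-08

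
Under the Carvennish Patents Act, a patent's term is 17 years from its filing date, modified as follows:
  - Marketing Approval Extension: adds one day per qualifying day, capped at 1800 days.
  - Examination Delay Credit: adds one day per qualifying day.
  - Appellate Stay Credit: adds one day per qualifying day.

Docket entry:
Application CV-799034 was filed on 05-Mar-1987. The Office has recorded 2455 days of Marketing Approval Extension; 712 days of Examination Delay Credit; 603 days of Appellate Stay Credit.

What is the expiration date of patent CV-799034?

2012-09-14

Base term: filing date + 17 years → 5 March 2004.
Marketing Approval Extension: 2455 days claimed exceeds the 1800-day cap, so +1800 days → 7 February 2009.
Examination Delay Credit: +712 days → 20 January 2011.
Appellate Stay Credit: +603 days → 14 September 2012.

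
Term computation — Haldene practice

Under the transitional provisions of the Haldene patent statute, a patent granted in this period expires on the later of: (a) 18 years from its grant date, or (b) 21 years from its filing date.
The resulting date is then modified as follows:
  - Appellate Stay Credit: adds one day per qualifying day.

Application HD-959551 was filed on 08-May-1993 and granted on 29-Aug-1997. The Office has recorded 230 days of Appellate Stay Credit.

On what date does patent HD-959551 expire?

2016-04-15

(a) grant + 18 years → 29 August 2015.
(b) filing + 21 years → 8 May 2014.
Later of the two: 29 August 2015.
Appellate Stay Credit: +230 days → 15 April 2016.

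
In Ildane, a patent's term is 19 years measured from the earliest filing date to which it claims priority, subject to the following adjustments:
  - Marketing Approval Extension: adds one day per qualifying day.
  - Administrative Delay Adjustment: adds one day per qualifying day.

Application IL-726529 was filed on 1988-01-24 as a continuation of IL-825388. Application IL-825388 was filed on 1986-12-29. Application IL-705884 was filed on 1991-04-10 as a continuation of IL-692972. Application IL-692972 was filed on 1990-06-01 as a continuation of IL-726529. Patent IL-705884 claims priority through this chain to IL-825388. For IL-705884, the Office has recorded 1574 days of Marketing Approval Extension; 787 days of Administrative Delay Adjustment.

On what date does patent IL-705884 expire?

2012-06-16

Earliest priority filing: 29 December 1986.
Base term: 29 December 1986 + 19 years → 29 December 2005.
Marketing Approval Extension: +1574 days → 21 April 2010.
Administrative Delay Adjustment: +787 days → 16 June 2012.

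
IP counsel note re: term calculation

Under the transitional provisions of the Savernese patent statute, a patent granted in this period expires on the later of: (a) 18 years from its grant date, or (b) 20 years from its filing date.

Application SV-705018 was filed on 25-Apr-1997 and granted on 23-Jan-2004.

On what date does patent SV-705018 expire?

(a) grant + 18 years → 23 January 2022.
(b) filing + 20 years → 25 April 2017.
Later of the two: 23 January 2022.

January 23, 2022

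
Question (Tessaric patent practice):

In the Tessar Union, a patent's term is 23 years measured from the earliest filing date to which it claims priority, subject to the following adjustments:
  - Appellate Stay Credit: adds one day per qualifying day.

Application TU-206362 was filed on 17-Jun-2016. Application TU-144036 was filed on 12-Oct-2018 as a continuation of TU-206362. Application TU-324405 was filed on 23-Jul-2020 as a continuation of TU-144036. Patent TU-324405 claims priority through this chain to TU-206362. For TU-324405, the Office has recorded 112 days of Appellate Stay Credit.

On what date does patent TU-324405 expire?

2039-10-07

Earliest priority filing: 17 June 2016.
Base term: 17 June 2016 + 23 years → 17 June 2039.
Appellate Stay Credit: +112 days → 7 October 2039.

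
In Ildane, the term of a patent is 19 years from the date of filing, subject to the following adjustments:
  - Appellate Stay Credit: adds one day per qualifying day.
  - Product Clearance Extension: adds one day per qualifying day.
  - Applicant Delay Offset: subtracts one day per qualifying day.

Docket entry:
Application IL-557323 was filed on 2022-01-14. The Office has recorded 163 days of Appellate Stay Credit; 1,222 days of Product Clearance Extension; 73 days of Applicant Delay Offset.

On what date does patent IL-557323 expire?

2044-08-18

Base term: filing date + 19 years → 14 January 2041.
Appellate Stay Credit: +163 days → 26 June 2041.
Product Clearance Extension: +1222 days → 30 October 2044.
Applicant Delay Offset: −73 days → 18 August 2044.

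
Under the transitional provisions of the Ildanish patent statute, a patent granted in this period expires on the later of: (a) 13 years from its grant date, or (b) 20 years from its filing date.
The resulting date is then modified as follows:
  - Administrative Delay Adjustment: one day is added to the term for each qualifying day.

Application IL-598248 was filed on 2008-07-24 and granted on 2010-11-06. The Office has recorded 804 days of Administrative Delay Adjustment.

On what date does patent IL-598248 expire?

2030-10-06

(a) grant + 13 years → 6 November 2023.
(b) filing + 20 years → 24 July 2028.
Later of the two: 24 July 2028.
Administrative Delay Adjustment: +804 days → 6 October 2030.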